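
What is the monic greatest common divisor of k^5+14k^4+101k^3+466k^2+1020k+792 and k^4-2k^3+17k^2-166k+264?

Euclidean algorithm in ℚ[k]:
  k^5+14k^4+101k^3+466k^2+1020k+792 = (k+16)(k^4-2k^3+17k^2-166k+264) + (116k^3+360k^2+3412k-3432)
  k^4-2k^3+17k^2-166k+264 = ((1/116)k-37/841)(116k^3+360k^2+3412k-3432) + ((2880/841)k^2+(11520/841)k+95040/841)
  116k^3+360k^2+3412k-3432 = ((24389/720)k-10933/360)((2880/841)k^2+(11520/841)k+95040/841) + (0)
Last nonzero remainder: (2880/841)k^2+(11520/841)k+95040/841. Dividing through by 2880/841 gives the monic gcd k^2+4k+33.

k^2+4k+33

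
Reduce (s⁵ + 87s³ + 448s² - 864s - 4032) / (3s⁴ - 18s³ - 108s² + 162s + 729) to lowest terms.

By polynomial division,
  s⁵ + 87s³ + 448s² - 864s - 4032 = ((1/3)s + 2)(3s⁴ - 18s³ - 108s² + 162s + 729) + (159s³ + 610s² - 1431s - 5490)
  3s⁴ - 18s³ - 108s² + 162s + 729 = ((1/53)s - 1564/8427)(159s³ + 610s² - 1431s - 5490) + ((271453/8427)s² - 814359/2809)
  159s³ + 610s² - 1431s - 5490 = ((1339893/271453)s + 5140470/271453)((271453/8427)s² - 814359/2809) + (0)
Last nonzero remainder: (271453/8427)s² - 814359/2809. Dividing through by 271453/8427 gives the monic gcd s² - 9.
Cancel s² - 9 from numerator and denominator to get the reduced form.

(s³ + 96s + 448)/(3s² - 18s - 81)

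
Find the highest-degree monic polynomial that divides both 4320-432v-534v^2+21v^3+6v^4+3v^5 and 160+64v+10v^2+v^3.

Euclidean algorithm in ℚ[v]:
  3v^5+6v^4+21v^3-534v^2-432v+4320 = (3v^2-24v+69)(v^3+10v^2+64v+160) + (-168v^2-1008v-6720)
  v^3+10v^2+64v+160 = (-(1/168)v-1/42)(-168v^2-1008v-6720) + (0)
Last nonzero remainder: -168v^2-1008v-6720. Dividing through by -168 gives the monic gcd v^2+6v+40.

40+6v+v^2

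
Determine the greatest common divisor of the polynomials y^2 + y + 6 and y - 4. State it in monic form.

1

Repeated division with remainder:
  y^2 + y + 6 = (y + 5)(y - 4) + (26)
  y - 4 = ((1/26)y - 2/13)(26) + (0)
The last nonzero remainder is the constant 26, so the polynomials are coprime and gcd = 1.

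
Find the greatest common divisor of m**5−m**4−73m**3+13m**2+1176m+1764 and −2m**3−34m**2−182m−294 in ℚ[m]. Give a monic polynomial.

m**2+10m+21

By polynomial division,
  m**5−m**4−73m**3+13m**2+1176m+1764 = (−(1/2)m**2+9m−71)(−2m**3−34m**2−182m−294) + (−910m**2−9100m−19110)
  −2m**3−34m**2−182m−294 = ((1/455)m+1/65)(−910m**2−9100m−19110) + (0)
Last nonzero remainder: −910m**2−9100m−19110. Dividing through by −910 gives the monic gcd m**2+10m+21.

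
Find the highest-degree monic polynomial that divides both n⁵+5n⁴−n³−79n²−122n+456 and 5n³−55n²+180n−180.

n²−5n+6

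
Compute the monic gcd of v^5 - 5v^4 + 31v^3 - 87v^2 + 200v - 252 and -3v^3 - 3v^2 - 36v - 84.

v^2 - v + 14

Repeated division with remainder:
  v^5 - 5v^4 + 31v^3 - 87v^2 + 200v - 252 = (-(1/3)v^2 + 2v - 25/3)(-3v^3 - 3v^2 - 36v - 84) + (-68v^2 + 68v - 952)
  -3v^3 - 3v^2 - 36v - 84 = ((3/68)v + 3/34)(-68v^2 + 68v - 952) + (0)
Last nonzero remainder: -68v^2 + 68v - 952. Dividing through by -68 gives the monic gcd v^2 - v + 14.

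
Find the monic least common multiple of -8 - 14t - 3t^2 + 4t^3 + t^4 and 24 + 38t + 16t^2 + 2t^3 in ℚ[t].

By polynomial division,
  t^4 + 4t^3 - 3t^2 - 14t - 8 = ((1/2)t - 2)(2t^3 + 16t^2 + 38t + 24) + (10t^2 + 50t + 40)
  2t^3 + 16t^2 + 38t + 24 = ((1/5)t + 3/5)(10t^2 + 50t + 40) + (0)
Last nonzero remainder: 10t^2 + 50t + 40. Dividing through by 10 gives the monic gcd t^2 + 5t + 4.
Then lcm(f, g) = f·g / gcd(f, g); expanding and making the result monic gives the answer.

-24 - 50t - 23t^2 + 9t^3 + 7t^4 + t^5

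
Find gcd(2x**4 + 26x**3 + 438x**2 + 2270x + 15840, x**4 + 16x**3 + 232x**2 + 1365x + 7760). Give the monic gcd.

x**2 + 5x + 80

Repeated division with remainder:
  2x**4 + 26x**3 + 438x**2 + 2270x + 15840 = (2)(x**4 + 16x**3 + 232x**2 + 1365x + 7760) + (-6x**3 - 26x**2 - 460x + 320)
  x**4 + 16x**3 + 232x**2 + 1365x + 7760 = (-(1/6)x - 35/18)(-6x**3 - 26x**2 - 460x + 320) + ((943/9)x**2 + (4715/9)x + 75440/9)
  -6x**3 - 26x**2 - 460x + 320 = (-(54/943)x + 36/943)((943/9)x**2 + (4715/9)x + 75440/9) + (0)
Last nonzero remainder: (943/9)x**2 + (4715/9)x + 75440/9. Dividing through by 943/9 gives the monic gcd x**2 + 5x + 80.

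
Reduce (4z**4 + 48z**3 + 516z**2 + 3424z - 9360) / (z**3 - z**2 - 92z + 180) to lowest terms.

(4z**2 + 16z + 468)/(z - 9)

Repeated division with remainder:
  4z**4 + 48z**3 + 516z**2 + 3424z - 9360 = (4z + 52)(z**3 - z**2 - 92z + 180) + (936z**2 + 7488z - 18720)
  z**3 - z**2 - 92z + 180 = ((1/936)z - 1/104)(936z**2 + 7488z - 18720) + (0)
Last nonzero remainder: 936z**2 + 7488z - 18720. Dividing through by 936 gives the monic gcd z**2 + 8z - 20.
Cancel z**2 + 8z - 20 from numerator and denominator to get the reduced form.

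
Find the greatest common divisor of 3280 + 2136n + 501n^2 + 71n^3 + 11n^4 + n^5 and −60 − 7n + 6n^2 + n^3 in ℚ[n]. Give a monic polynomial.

20 + 9n + n^2

By polynomial division,
  n^5 + 11n^4 + 71n^3 + 501n^2 + 2136n + 3280 = (n^2 + 5n + 48)(n^3 + 6n^2 − 7n − 60) + (308n^2 + 2772n + 6160)
  n^3 + 6n^2 − 7n − 60 = ((1/308)n − 3/308)(308n^2 + 2772n + 6160) + (0)
Last nonzero remainder: 308n^2 + 2772n + 6160. Dividing through by 308 gives the monic gcd n^2 + 9n + 20.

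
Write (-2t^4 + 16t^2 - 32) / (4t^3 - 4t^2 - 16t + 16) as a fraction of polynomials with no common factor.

(-t^2 + 4)/(2t - 2)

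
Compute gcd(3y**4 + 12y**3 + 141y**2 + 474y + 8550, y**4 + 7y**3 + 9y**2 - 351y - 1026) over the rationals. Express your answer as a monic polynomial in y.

Euclidean algorithm in ℚ[y]:
  3y**4 + 12y**3 + 141y**2 + 474y + 8550 = (3)(y**4 + 7y**3 + 9y**2 - 351y - 1026) + (-9y**3 + 114y**2 + 1527y + 11628)
  y**4 + 7y**3 + 9y**2 - 351y - 1026 = (-(1/9)y - 59/27)(-9y**3 + 114y**2 + 1527y + 11628) + ((3850/9)y**2 + (38500/9)y + 73150/3)
  -9y**3 + 114y**2 + 1527y + 11628 = (-(81/3850)y + 918/1925)((3850/9)y**2 + (38500/9)y + 73150/3) + (0)
Last nonzero remainder: (3850/9)y**2 + (38500/9)y + 73150/3. Dividing through by 3850/9 gives the monic gcd y**2 + 10y + 57.

y**2 + 10y + 57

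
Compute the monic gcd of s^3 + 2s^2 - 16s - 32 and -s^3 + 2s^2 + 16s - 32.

s^2 - 16

Repeated division with remainder:
  s^3 + 2s^2 - 16s - 32 = (-1)(-s^3 + 2s^2 + 16s - 32) + (4s^2 - 64)
  -s^3 + 2s^2 + 16s - 32 = (-(1/4)s + 1/2)(4s^2 - 64) + (0)
Last nonzero remainder: 4s^2 - 64. Dividing through by 4 gives the monic gcd s^2 - 16.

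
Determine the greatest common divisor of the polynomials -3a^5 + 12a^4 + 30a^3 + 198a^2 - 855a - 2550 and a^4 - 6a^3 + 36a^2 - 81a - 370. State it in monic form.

a^2 - 3a - 10

Repeated division with remainder:
  -3a^5 + 12a^4 + 30a^3 + 198a^2 - 855a - 2550 = (-3a - 6)(a^4 - 6a^3 + 36a^2 - 81a - 370) + (102a^3 + 171a^2 - 2451a - 4770)
  a^4 - 6a^3 + 36a^2 - 81a - 370 = ((1/102)a - 87/1156)(102a^3 + 171a^2 - 2451a - 4770) + ((84271/1156)a^2 - (252813/1156)a - 421355/578)
  102a^3 + 171a^2 - 2451a - 4770 = ((117912/84271)a + 551412/84271)((84271/1156)a^2 - (252813/1156)a - 421355/578) + (0)
Last nonzero remainder: (84271/1156)a^2 - (252813/1156)a - 421355/578. Dividing through by 84271/1156 gives the monic gcd a^2 - 3a - 10.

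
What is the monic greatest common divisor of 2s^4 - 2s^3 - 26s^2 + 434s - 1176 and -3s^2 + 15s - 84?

s^2 - 5s + 28

By polynomial division,
  2s^4 - 2s^3 - 26s^2 + 434s - 1176 = (-(2/3)s^2 - (8/3)s + 14)(-3s^2 + 15s - 84) + (0)
Last nonzero remainder: -3s^2 + 15s - 84. Dividing through by -3 gives the monic gcd s^2 - 5s + 28.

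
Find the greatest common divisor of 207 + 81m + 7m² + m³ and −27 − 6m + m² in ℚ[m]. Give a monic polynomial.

3 + m

Apply the Euclidean algorithm:
  m³ + 7m² + 81m + 207 = (m + 13)(m² − 6m − 27) + (186m + 558)
  m² − 6m − 27 = ((1/186)m − 3/62)(186m + 558) + (0)
Last nonzero remainder: 186m + 558. Dividing through by 186 gives the monic gcd m + 3.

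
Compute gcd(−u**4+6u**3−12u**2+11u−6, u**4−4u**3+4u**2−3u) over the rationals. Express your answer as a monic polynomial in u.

u**3−4u**2+4u−3

Euclidean algorithm in ℚ[u]:
  −u**4+6u**3−12u**2+11u−6 = (−1)(u**4−4u**3+4u**2−3u) + (2u**3−8u**2+8u−6)
  u**4−4u**3+4u**2−3u = ((1/2)u)(2u**3−8u**2+8u−6) + (0)
Last nonzero remainder: 2u**3−8u**2+8u−6. Dividing through by 2 gives the monic gcd u**3−4u**2+4u−3.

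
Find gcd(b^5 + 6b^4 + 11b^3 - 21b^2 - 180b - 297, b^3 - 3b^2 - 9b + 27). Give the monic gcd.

Repeated division with remainder:
  b^5 + 6b^4 + 11b^3 - 21b^2 - 180b - 297 = (b^2 + 9b + 47)(b^3 - 3b^2 - 9b + 27) + (174b^2 - 1566)
  b^3 - 3b^2 - 9b + 27 = ((1/174)b - 1/58)(174b^2 - 1566) + (0)
Last nonzero remainder: 174b^2 - 1566. Dividing through by 174 gives the monic gcd b^2 - 9.

b^2 - 9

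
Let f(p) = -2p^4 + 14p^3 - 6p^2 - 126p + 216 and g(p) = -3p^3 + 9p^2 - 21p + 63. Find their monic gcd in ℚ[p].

Euclidean algorithm in ℚ[p]:
  -2p^4 + 14p^3 - 6p^2 - 126p + 216 = ((2/3)p - 8/3)(-3p^3 + 9p^2 - 21p + 63) + (32p^2 - 224p + 384)
  -3p^3 + 9p^2 - 21p + 63 = (-(3/32)p - 3/8)(32p^2 - 224p + 384) + (-69p + 207)
  32p^2 - 224p + 384 = (-(32/69)p + 128/69)(-69p + 207) + (0)
Last nonzero remainder: -69p + 207. Dividing through by -69 gives the monic gcd p - 3.

p - 3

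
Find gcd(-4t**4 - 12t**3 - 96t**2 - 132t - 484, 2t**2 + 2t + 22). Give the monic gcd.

t**2 + t + 11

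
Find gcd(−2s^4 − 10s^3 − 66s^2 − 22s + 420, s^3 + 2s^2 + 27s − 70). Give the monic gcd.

s^3 + 2s^2 + 27s − 70

Repeated division with remainder:
  −2s^4 − 10s^3 − 66s^2 − 22s + 420 = (−2s − 6)(s^3 + 2s^2 + 27s − 70) + (0)
The last nonzero remainder s^3 + 2s^2 + 27s − 70 is already monic.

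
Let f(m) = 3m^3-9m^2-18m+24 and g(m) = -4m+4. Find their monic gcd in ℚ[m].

Apply the Euclidean algorithm:
  3m^3-9m^2-18m+24 = (-(3/4)m^2+(3/2)m+6)(-4m+4) + (0)
Last nonzero remainder: -4m+4. Dividing through by -4 gives the monic gcd m-1.

m-1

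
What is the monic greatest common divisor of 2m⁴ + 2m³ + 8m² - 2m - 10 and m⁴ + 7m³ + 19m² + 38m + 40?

m² + m + 5

Apply the Euclidean algorithm:
  2m⁴ + 2m³ + 8m² - 2m - 10 = (2)(m⁴ + 7m³ + 19m² + 38m + 40) + (-12m³ - 30m² - 78m - 90)
  m⁴ + 7m³ + 19m² + 38m + 40 = (-(1/12)m - 3/8)(-12m³ - 30m² - 78m - 90) + ((5/4)m² + (5/4)m + 25/4)
  -12m³ - 30m² - 78m - 90 = (-(48/5)m - 72/5)((5/4)m² + (5/4)m + 25/4) + (0)
Last nonzero remainder: (5/4)m² + (5/4)m + 25/4. Dividing through by 5/4 gives the monic gcd m² + m + 5.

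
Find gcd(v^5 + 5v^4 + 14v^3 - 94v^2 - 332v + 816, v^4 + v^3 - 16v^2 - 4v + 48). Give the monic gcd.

Euclidean algorithm in ℚ[v]:
  v^5 + 5v^4 + 14v^3 - 94v^2 - 332v + 816 = (v + 4)(v^4 + v^3 - 16v^2 - 4v + 48) + (26v^3 - 26v^2 - 364v + 624)
  v^4 + v^3 - 16v^2 - 4v + 48 = ((1/26)v + 1/13)(26v^3 - 26v^2 - 364v + 624) + (0)
Last nonzero remainder: 26v^3 - 26v^2 - 364v + 624. Dividing through by 26 gives the monic gcd v^3 - v^2 - 14v + 24.

v^3 - v^2 - 14v + 24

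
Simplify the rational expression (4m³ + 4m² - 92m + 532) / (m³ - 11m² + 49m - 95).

Repeated division with remainder:
  4m³ + 4m² - 92m + 532 = (4)(m³ - 11m² + 49m - 95) + (48m² - 288m + 912)
  m³ - 11m² + 49m - 95 = ((1/48)m - 5/48)(48m² - 288m + 912) + (0)
Last nonzero remainder: 48m² - 288m + 912. Dividing through by 48 gives the monic gcd m² - 6m + 19.
Cancel m² - 6m + 19 from numerator and denominator to get the reduced form.

(4m + 28)/(m - 5)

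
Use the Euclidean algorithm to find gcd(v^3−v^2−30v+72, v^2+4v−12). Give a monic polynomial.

Apply the Euclidean algorithm:
  v^3−v^2−30v+72 = (v−5)(v^2+4v−12) + (2v+12)
  v^2+4v−12 = ((1/2)v−1)(2v+12) + (0)
Last nonzero remainder: 2v+12. Dividing through by 2 gives the monic gcd v+6.

v+6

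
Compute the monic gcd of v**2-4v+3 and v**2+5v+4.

1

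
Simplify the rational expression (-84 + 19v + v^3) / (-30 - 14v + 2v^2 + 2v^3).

(28 + 3v + v^2)/(10 + 8v + 2v^2)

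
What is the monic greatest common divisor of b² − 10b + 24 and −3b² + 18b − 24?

Repeated division with remainder:
  b² − 10b + 24 = (−1/3)(−3b² + 18b − 24) + (−4b + 16)
  −3b² + 18b − 24 = ((3/4)b − 3/2)(−4b + 16) + (0)
Last nonzero remainder: −4b + 16. Dividing through by −4 gives the monic gcd b − 4.

b − 4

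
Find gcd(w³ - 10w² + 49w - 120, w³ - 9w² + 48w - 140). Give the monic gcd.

Repeated division with remainder:
  w³ - 10w² + 49w - 120 = (w³ - 9w² + 48w - 140) + (-w² + w + 20)
  w³ - 9w² + 48w - 140 = (-w + 8)(-w² + w + 20) + (60w - 300)
  -w² + w + 20 = (-(1/60)w - 1/15)(60w - 300) + (0)
Last nonzero remainder: 60w - 300. Dividing through by 60 gives the monic gcd w - 5.

w - 5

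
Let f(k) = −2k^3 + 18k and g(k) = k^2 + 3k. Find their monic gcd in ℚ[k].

k^2 + 3k

Repeated division with remainder:
  −2k^3 + 18k = (−2k + 6)(k^2 + 3k) + (0)
The last nonzero remainder k^2 + 3k is already monic.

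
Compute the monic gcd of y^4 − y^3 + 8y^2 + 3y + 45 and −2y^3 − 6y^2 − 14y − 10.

y^2 + 2y + 5

Repeated division with remainder:
  y^4 − y^3 + 8y^2 + 3y + 45 = (−(1/2)y + 2)(−2y^3 − 6y^2 − 14y − 10) + (13y^2 + 26y + 65)
  −2y^3 − 6y^2 − 14y − 10 = (−(2/13)y − 2/13)(13y^2 + 26y + 65) + (0)
Last nonzero remainder: 13y^2 + 26y + 65. Dividing through by 13 gives the monic gcd y^2 + 2y + 5.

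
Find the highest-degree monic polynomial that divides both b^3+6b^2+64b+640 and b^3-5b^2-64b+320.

b+8

Repeated division with remainder:
  b^3+6b^2+64b+640 = (b^3-5b^2-64b+320) + (11b^2+128b+320)
  b^3-5b^2-64b+320 = ((1/11)b-183/121)(11b^2+128b+320) + ((12160/121)b+97280/121)
  11b^2+128b+320 = ((1331/12160)b+121/304)((12160/121)b+97280/121) + (0)
Last nonzero remainder: (12160/121)b+97280/121. Dividing through by 12160/121 gives the monic gcd b+8.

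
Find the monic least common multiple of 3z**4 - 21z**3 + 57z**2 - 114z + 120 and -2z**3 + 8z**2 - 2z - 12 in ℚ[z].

z**6 - 9z**5 + 30z**4 - 55z**3 + 59z**2 + 34z - 120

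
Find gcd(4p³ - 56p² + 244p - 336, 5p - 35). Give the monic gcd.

p - 7

Repeated division with remainder:
  4p³ - 56p² + 244p - 336 = ((4/5)p² - (28/5)p + 48/5)(5p - 35) + (0)
Last nonzero remainder: 5p - 35. Dividing through by 5 gives the monic gcd p - 7.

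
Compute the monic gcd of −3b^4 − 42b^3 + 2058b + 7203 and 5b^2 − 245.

Repeated division with remainder:
  −3b^4 − 42b^3 + 2058b + 7203 = (−(3/5)b^2 − (42/5)b − 147/5)(5b^2 − 245) + (0)
Last nonzero remainder: 5b^2 − 245. Dividing through by 5 gives the monic gcd b^2 − 49.

b^2 − 49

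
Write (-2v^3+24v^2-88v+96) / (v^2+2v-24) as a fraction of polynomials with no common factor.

By polynomial division,
  -2v^3+24v^2-88v+96 = (-2v+28)(v^2+2v-24) + (-192v+768)
  v^2+2v-24 = (-(1/192)v-1/32)(-192v+768) + (0)
Last nonzero remainder: -192v+768. Dividing through by -192 gives the monic gcd v-4.
Cancel v-4 from numerator and denominator to get the reduced form.

(-2v^2+16v-24)/(v+6)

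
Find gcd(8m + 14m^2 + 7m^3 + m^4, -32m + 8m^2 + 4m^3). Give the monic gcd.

4m + m^2

Repeated division with remainder:
  m^4 + 7m^3 + 14m^2 + 8m = ((1/4)m + 5/4)(4m^3 + 8m^2 - 32m) + (12m^2 + 48m)
  4m^3 + 8m^2 - 32m = ((1/3)m - 2/3)(12m^2 + 48m) + (0)
Last nonzero remainder: 12m^2 + 48m. Dividing through by 12 gives the monic gcd m^2 + 4m.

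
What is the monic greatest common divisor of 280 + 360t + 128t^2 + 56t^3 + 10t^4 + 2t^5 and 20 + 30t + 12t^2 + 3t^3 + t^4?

Repeated division with remainder:
  2t^5 + 10t^4 + 56t^3 + 128t^2 + 360t + 280 = (2t + 4)(t^4 + 3t^3 + 12t^2 + 30t + 20) + (20t^3 + 20t^2 + 200t + 200)
  t^4 + 3t^3 + 12t^2 + 30t + 20 = ((1/20)t + 1/10)(20t^3 + 20t^2 + 200t + 200) + (0)
Last nonzero remainder: 20t^3 + 20t^2 + 200t + 200. Dividing through by 20 gives the monic gcd t^3 + t^2 + 10t + 10.

10 + 10t + t^2 + t^3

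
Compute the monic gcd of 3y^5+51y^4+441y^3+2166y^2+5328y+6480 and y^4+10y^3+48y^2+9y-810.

y^3+13y^2+87y+270

Apply the Euclidean algorithm:
  3y^5+51y^4+441y^3+2166y^2+5328y+6480 = (3y+21)(y^4+10y^3+48y^2+9y-810) + (87y^3+1131y^2+7569y+23490)
  y^4+10y^3+48y^2+9y-810 = ((1/87)y-1/29)(87y^3+1131y^2+7569y+23490) + (0)
Last nonzero remainder: 87y^3+1131y^2+7569y+23490. Dividing through by 87 gives the monic gcd y^3+13y^2+87y+270.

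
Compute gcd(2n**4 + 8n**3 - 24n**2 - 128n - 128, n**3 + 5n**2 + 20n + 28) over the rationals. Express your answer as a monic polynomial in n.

n + 2

By polynomial division,
  2n**4 + 8n**3 - 24n**2 - 128n - 128 = (2n - 2)(n**3 + 5n**2 + 20n + 28) + (-54n**2 - 144n - 72)
  n**3 + 5n**2 + 20n + 28 = (-(1/54)n - 7/162)(-54n**2 - 144n - 72) + ((112/9)n + 224/9)
  -54n**2 - 144n - 72 = (-(243/56)n - 81/28)((112/9)n + 224/9) + (0)
Last nonzero remainder: (112/9)n + 224/9. Dividing through by 112/9 gives the monic gcd n + 2.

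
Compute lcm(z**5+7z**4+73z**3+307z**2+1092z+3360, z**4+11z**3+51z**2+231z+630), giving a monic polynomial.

z**7+18z**6+180z**5+1320z**4+6659z**3+24582z**2+69720z+100800

Apply the Euclidean algorithm:
  z**5+7z**4+73z**3+307z**2+1092z+3360 = (z-4)(z**4+11z**3+51z**2+231z+630) + (66z**3+280z**2+1386z+5880)
  z**4+11z**3+51z**2+231z+630 = ((1/66)z+223/2178)(66z**3+280z**2+1386z+5880) + ((1450/1089)z**2+10150/363)
  66z**3+280z**2+1386z+5880 = ((35937/725)z+30492/145)((1450/1089)z**2+10150/363) + (0)
Last nonzero remainder: (1450/1089)z**2+10150/363. Dividing through by 1450/1089 gives the monic gcd z**2+21.
Then lcm(f, g) = f·g / gcd(f, g); expanding and making the result monic gives the answer.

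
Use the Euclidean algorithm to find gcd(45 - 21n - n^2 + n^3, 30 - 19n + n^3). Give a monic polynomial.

-15 + 2n + n^2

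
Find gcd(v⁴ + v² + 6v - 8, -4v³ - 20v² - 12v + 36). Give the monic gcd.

v - 1

Euclidean algorithm in ℚ[v]:
  v⁴ + v² + 6v - 8 = (-(1/4)v + 5/4)(-4v³ - 20v² - 12v + 36) + (23v² + 30v - 53)
  -4v³ - 20v² - 12v + 36 = (-(4/23)v - 340/529)(23v² + 30v - 53) + (-(1024/529)v + 1024/529)
  23v² + 30v - 53 = (-(12167/1024)v - 28037/1024)(-(1024/529)v + 1024/529) + (0)
Last nonzero remainder: -(1024/529)v + 1024/529. Dividing through by -1024/529 gives the monic gcd v - 1.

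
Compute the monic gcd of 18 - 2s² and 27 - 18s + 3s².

By polynomial division,
  -2s² + 18 = (-2/3)(3s² - 18s + 27) + (-12s + 36)
  3s² - 18s + 27 = (-(1/4)s + 3/4)(-12s + 36) + (0)
Last nonzero remainder: -12s + 36. Dividing through by -12 gives the monic gcd s - 3.

-3 + s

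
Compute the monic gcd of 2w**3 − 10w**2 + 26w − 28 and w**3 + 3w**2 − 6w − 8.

w − 2

By polynomial division,
  2w**3 − 10w**2 + 26w − 28 = (2)(w**3 + 3w**2 − 6w − 8) + (−16w**2 + 38w − 12)
  w**3 + 3w**2 − 6w − 8 = (−(1/16)w − 43/128)(−16w**2 + 38w − 12) + ((385/64)w − 385/32)
  −16w**2 + 38w − 12 = (−(1024/385)w + 384/385)((385/64)w − 385/32) + (0)
Last nonzero remainder: (385/64)w − 385/32. Dividing through by 385/64 gives the monic gcd w − 2.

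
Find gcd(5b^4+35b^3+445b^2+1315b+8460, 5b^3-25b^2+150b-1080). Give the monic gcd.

b^2+b+36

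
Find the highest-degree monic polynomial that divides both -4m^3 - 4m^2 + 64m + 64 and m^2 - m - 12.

m - 4

Apply the Euclidean algorithm:
  -4m^3 - 4m^2 + 64m + 64 = (-4m - 8)(m^2 - m - 12) + (8m - 32)
  m^2 - m - 12 = ((1/8)m + 3/8)(8m - 32) + (0)
Last nonzero remainder: 8m - 32. Dividing through by 8 gives the monic gcd m - 4.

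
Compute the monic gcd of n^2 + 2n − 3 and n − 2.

1

By polynomial division,
  n^2 + 2n − 3 = (n + 4)(n − 2) + (5)
  n − 2 = ((1/5)n − 2/5)(5) + (0)
The last nonzero remainder is the constant 5, so the polynomials are coprime and gcd = 1.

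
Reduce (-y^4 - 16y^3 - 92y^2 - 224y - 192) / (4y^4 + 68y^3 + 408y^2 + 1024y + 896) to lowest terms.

(-y - 6)/(4y + 28)

By polynomial division,
  -y^4 - 16y^3 - 92y^2 - 224y - 192 = (-1/4)(4y^4 + 68y^3 + 408y^2 + 1024y + 896) + (y^3 + 10y^2 + 32y + 32)
  4y^4 + 68y^3 + 408y^2 + 1024y + 896 = (4y + 28)(y^3 + 10y^2 + 32y + 32) + (0)
The last nonzero remainder y^3 + 10y^2 + 32y + 32 is already monic.
Cancel y^3 + 10y^2 + 32y + 32 from numerator and denominator to get the reduced form.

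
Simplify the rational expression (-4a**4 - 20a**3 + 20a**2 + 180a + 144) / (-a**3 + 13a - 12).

Repeated division with remainder:
  -4a**4 - 20a**3 + 20a**2 + 180a + 144 = (4a + 20)(-a**3 + 13a - 12) + (-32a**2 - 32a + 384)
  -a**3 + 13a - 12 = ((1/32)a - 1/32)(-32a**2 - 32a + 384) + (0)
Last nonzero remainder: -32a**2 - 32a + 384. Dividing through by -32 gives the monic gcd a**2 + a - 12.
Cancel a**2 + a - 12 from numerator and denominator to get the reduced form.

(4a**2 + 16a + 12)/(a - 1)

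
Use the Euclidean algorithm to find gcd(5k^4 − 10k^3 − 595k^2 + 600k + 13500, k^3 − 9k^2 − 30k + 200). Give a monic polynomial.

k^2 − 5k − 50

Repeated division with remainder:
  5k^4 − 10k^3 − 595k^2 + 600k + 13500 = (5k + 35)(k^3 − 9k^2 − 30k + 200) + (−130k^2 + 650k + 6500)
  k^3 − 9k^2 − 30k + 200 = (−(1/130)k + 2/65)(−130k^2 + 650k + 6500) + (0)
Last nonzero remainder: −130k^2 + 650k + 6500. Dividing through by −130 gives the monic gcd k^2 − 5k − 50.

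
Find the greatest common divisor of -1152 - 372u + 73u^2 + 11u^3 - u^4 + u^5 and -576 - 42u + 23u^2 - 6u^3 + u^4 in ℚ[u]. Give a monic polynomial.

96 + 23u + u^3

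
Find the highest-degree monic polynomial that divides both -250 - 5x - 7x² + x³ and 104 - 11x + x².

1

By polynomial division,
  x³ - 7x² - 5x - 250 = (x + 4)(x² - 11x + 104) + (-65x - 666)
  x² - 11x + 104 = (-(1/65)x + 1381/4225)(-65x - 666) + (1359146/4225)
  -65x - 666 = (-(274625/1359146)x - 1406925/679573)(1359146/4225) + (0)
The last nonzero remainder is the constant 1359146/4225, so the polynomials are coprime and gcd = 1.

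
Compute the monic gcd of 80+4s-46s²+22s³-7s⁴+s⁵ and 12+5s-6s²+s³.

Repeated division with remainder:
  s⁵-7s⁴+22s³-46s²+4s+80 = (s²-s+11)(s³-6s²+5s+12) + (13s²-39s-52)
  s³-6s²+5s+12 = ((1/13)s-3/13)(13s²-39s-52) + (0)
Last nonzero remainder: 13s²-39s-52. Dividing through by 13 gives the monic gcd s²-3s-4.

-4-3s+s²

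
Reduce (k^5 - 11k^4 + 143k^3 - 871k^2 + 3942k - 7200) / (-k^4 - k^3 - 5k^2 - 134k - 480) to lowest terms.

Euclidean algorithm in ℚ[k]:
  k^5 - 11k^4 + 143k^3 - 871k^2 + 3942k - 7200 = (-k + 12)(-k^4 - k^3 - 5k^2 - 134k - 480) + (150k^3 - 945k^2 + 5070k - 1440)
  -k^4 - k^3 - 5k^2 - 134k - 480 = (-(1/150)k - 73/1500)(150k^3 - 945k^2 + 5070k - 1440) + (-(1719/100)k^2 + (5157/50)k - 13752/25)
  150k^3 - 945k^2 + 5070k - 1440 = (-(5000/573)k + 500/191)(-(1719/100)k^2 + (5157/50)k - 13752/25) + (0)
Last nonzero remainder: -(1719/100)k^2 + (5157/50)k - 13752/25. Dividing through by -1719/100 gives the monic gcd k^2 - 6k + 32.
Cancel k^2 - 6k + 32 from numerator and denominator to get the reduced form.

(-k^3 + 5k^2 - 81k + 225)/(k^2 + 7k + 15)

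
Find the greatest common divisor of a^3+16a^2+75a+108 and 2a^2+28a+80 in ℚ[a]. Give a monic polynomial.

Apply the Euclidean algorithm:
  a^3+16a^2+75a+108 = ((1/2)a+1)(2a^2+28a+80) + (7a+28)
  2a^2+28a+80 = ((2/7)a+20/7)(7a+28) + (0)
Last nonzero remainder: 7a+28. Dividing through by 7 gives the monic gcd a+4.

a+4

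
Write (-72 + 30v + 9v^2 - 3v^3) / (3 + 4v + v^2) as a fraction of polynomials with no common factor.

(-24 + 18v - 3v^2)/(1 + v)

By polynomial division,
  -3v^3 + 9v^2 + 30v - 72 = (-3v + 21)(v^2 + 4v + 3) + (-45v - 135)
  v^2 + 4v + 3 = (-(1/45)v - 1/45)(-45v - 135) + (0)
Last nonzero remainder: -45v - 135. Dividing through by -45 gives the monic gcd v + 3.
Cancel v + 3 from numerator and denominator to get the reduced form.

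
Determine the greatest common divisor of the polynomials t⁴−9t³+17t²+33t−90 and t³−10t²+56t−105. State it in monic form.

t−3

Euclidean algorithm in ℚ[t]:
  t⁴−9t³+17t²+33t−90 = (t+1)(t³−10t²+56t−105) + (−29t²+82t+15)
  t³−10t²+56t−105 = (−(1/29)t+208/841)(−29t²+82t+15) + ((30475/841)t−91425/841)
  −29t²+82t+15 = (−(24389/30475)t−841/6095)((30475/841)t−91425/841) + (0)
Last nonzero remainder: (30475/841)t−91425/841. Dividing through by 30475/841 gives the monic gcd t−3.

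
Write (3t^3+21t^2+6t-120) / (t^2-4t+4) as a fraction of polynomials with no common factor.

(3t^2+27t+60)/(t-2)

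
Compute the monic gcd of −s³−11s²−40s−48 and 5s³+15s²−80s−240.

s²+7s+12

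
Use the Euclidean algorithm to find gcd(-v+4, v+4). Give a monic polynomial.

Euclidean algorithm in ℚ[v]:
  -v+4 = (-1)(v+4) + (8)
  v+4 = ((1/8)v+1/2)(8) + (0)
The last nonzero remainder is the constant 8, so the polynomials are coprime and gcd = 1.

1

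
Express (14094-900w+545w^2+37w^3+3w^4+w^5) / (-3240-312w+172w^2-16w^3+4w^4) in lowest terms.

(261-7w+5w^2+w^3)/(-60-8w+4w^2)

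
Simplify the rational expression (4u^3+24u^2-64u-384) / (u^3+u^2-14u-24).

(4u^2+40u+96)/(u^2+5u+6)

Euclidean algorithm in ℚ[u]:
  4u^3+24u^2-64u-384 = (4)(u^3+u^2-14u-24) + (20u^2-8u-288)
  u^3+u^2-14u-24 = ((1/20)u+7/100)(20u^2-8u-288) + ((24/25)u-96/25)
  20u^2-8u-288 = ((125/6)u+75)((24/25)u-96/25) + (0)
Last nonzero remainder: (24/25)u-96/25. Dividing through by 24/25 gives the monic gcd u-4.
Cancel u-4 from numerator and denominator to get the reduced form.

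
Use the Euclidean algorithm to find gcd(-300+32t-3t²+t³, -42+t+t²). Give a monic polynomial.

Apply the Euclidean algorithm:
  t³-3t²+32t-300 = (t-4)(t²+t-42) + (78t-468)
  t²+t-42 = ((1/78)t+7/78)(78t-468) + (0)
Last nonzero remainder: 78t-468. Dividing through by 78 gives the monic gcd t-6.

-6+t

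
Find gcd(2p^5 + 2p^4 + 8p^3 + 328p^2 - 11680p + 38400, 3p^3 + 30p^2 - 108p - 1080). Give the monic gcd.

p^2 + 4p - 60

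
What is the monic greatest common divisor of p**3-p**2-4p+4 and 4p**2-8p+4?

p-1

Repeated division with remainder:
  p**3-p**2-4p+4 = ((1/4)p+1/4)(4p**2-8p+4) + (-3p+3)
  4p**2-8p+4 = (-(4/3)p+4/3)(-3p+3) + (0)
Last nonzero remainder: -3p+3. Dividing through by -3 gives the monic gcd p-1.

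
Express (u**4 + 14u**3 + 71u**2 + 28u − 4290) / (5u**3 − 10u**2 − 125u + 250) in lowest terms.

(u**3 + 19u**2 + 166u + 858)/(5u**2 + 15u − 50)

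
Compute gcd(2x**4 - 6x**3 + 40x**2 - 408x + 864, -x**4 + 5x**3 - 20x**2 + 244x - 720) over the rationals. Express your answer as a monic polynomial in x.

x**3 + 20x - 144

Apply the Euclidean algorithm:
  2x**4 - 6x**3 + 40x**2 - 408x + 864 = (-2)(-x**4 + 5x**3 - 20x**2 + 244x - 720) + (4x**3 + 80x - 576)
  -x**4 + 5x**3 - 20x**2 + 244x - 720 = (-(1/4)x + 5/4)(4x**3 + 80x - 576) + (0)
Last nonzero remainder: 4x**3 + 80x - 576. Dividing through by 4 gives the monic gcd x**3 + 20x - 144.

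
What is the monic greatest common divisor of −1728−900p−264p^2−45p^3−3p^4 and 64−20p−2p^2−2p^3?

Apply the Euclidean algorithm:
  −3p^4−45p^3−264p^2−900p−1728 = ((3/2)p+21)(−2p^3−2p^2−20p+64) + (−192p^2−576p−3072)
  −2p^3−2p^2−20p+64 = ((1/96)p−1/48)(−192p^2−576p−3072) + (0)
Last nonzero remainder: −192p^2−576p−3072. Dividing through by −192 gives the monic gcd p^2+3p+16.

16+3p+p^2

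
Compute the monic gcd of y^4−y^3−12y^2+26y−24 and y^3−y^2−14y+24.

y^2+y−12

Apply the Euclidean algorithm:
  y^4−y^3−12y^2+26y−24 = (y)(y^3−y^2−14y+24) + (2y^2+2y−24)
  y^3−y^2−14y+24 = ((1/2)y−1)(2y^2+2y−24) + (0)
Last nonzero remainder: 2y^2+2y−24. Dividing through by 2 gives the monic gcd y^2+y−12.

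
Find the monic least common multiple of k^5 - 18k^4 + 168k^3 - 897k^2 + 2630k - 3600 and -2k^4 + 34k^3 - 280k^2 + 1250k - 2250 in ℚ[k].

By polynomial division,
  k^5 - 18k^4 + 168k^3 - 897k^2 + 2630k - 3600 = (-(1/2)k + 1/2)(-2k^4 + 34k^3 - 280k^2 + 1250k - 2250) + (11k^3 - 132k^2 + 880k - 2475)
  -2k^4 + 34k^3 - 280k^2 + 1250k - 2250 = (-(2/11)k + 10/11)(11k^3 - 132k^2 + 880k - 2475) + (0)
Last nonzero remainder: 11k^3 - 132k^2 + 880k - 2475. Dividing through by 11 gives the monic gcd k^3 - 12k^2 + 80k - 225.
Then lcm(f, g) = f·g / gcd(f, g); expanding and making the result monic gives the answer.

k^6 - 23k^5 + 258k^4 - 1737k^3 + 7115k^2 - 16750k + 18000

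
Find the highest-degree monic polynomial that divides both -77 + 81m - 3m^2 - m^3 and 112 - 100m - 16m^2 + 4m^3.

7 - 8m + m^2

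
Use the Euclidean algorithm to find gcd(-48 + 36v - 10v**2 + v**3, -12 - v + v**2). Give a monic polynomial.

-4 + v

By polynomial division,
  v**3 - 10v**2 + 36v - 48 = (v - 9)(v**2 - v - 12) + (39v - 156)
  v**2 - v - 12 = ((1/39)v + 1/13)(39v - 156) + (0)
Last nonzero remainder: 39v - 156. Dividing through by 39 gives the monic gcd v - 4.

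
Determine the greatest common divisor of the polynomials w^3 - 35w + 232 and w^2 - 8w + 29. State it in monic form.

By polynomial division,
  w^3 - 35w + 232 = (w + 8)(w^2 - 8w + 29) + (0)
The last nonzero remainder w^2 - 8w + 29 is already monic.

w^2 - 8w + 29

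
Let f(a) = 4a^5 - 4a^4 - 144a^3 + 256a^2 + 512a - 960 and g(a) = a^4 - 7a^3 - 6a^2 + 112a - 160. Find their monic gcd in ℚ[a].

a^2 - 7a + 10

Repeated division with remainder:
  4a^5 - 4a^4 - 144a^3 + 256a^2 + 512a - 960 = (4a + 24)(a^4 - 7a^3 - 6a^2 + 112a - 160) + (48a^3 - 48a^2 - 1536a + 2880)
  a^4 - 7a^3 - 6a^2 + 112a - 160 = ((1/48)a - 1/8)(48a^3 - 48a^2 - 1536a + 2880) + (20a^2 - 140a + 200)
  48a^3 - 48a^2 - 1536a + 2880 = ((12/5)a + 72/5)(20a^2 - 140a + 200) + (0)
Last nonzero remainder: 20a^2 - 140a + 200. Dividing through by 20 gives the monic gcd a^2 - 7a + 10.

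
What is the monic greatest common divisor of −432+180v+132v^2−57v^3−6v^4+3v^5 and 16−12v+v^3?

−8+2v+v^2

Repeated division with remainder:
  3v^5−6v^4−57v^3+132v^2+180v−432 = (3v^2−6v−21)(v^3−12v+16) + (12v^2+24v−96)
  v^3−12v+16 = ((1/12)v−1/6)(12v^2+24v−96) + (0)
Last nonzero remainder: 12v^2+24v−96. Dividing through by 12 gives the monic gcd v^2+2v−8.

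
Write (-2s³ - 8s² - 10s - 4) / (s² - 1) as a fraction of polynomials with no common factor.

(-2s² - 6s - 4)/(s - 1)

Repeated division with remainder:
  -2s³ - 8s² - 10s - 4 = (-2s - 8)(s² - 1) + (-12s - 12)
  s² - 1 = (-(1/12)s + 1/12)(-12s - 12) + (0)
Last nonzero remainder: -12s - 12. Dividing through by -12 gives the monic gcd s + 1.
Cancel s + 1 from numerator and denominator to get the reduced form.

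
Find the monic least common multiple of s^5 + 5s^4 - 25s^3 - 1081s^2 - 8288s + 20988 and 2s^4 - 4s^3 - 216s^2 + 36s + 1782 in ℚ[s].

By polynomial division,
  s^5 + 5s^4 - 25s^3 - 1081s^2 - 8288s + 20988 = ((1/2)s + 7/2)(2s^4 - 4s^3 - 216s^2 + 36s + 1782) + (97s^3 - 343s^2 - 9305s + 14751)
  2s^4 - 4s^3 - 216s^2 + 36s + 1782 = ((2/97)s + 298/9409)(97s^3 - 343s^2 - 9305s + 14751) + (-(124960/9409)s^2 + (249920/9409)s + 12371040/9409)
  97s^3 - 343s^2 - 9305s + 14751 = (-(912673/124960)s + 1401941/124960)(-(124960/9409)s^2 + (249920/9409)s + 12371040/9409) + (0)
Last nonzero remainder: -(124960/9409)s^2 + (249920/9409)s + 12371040/9409. Dividing through by -124960/9409 gives the monic gcd s^2 - 2s - 99.
Then lcm(f, g) = f·g / gcd(f, g); expanding and making the result monic gives the answer.

s^7 + 5s^6 - 34s^5 - 1126s^4 - 8063s^3 + 30717s^2 + 74592s - 188892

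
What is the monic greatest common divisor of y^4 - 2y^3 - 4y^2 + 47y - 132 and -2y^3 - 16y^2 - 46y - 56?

y + 4

Apply the Euclidean algorithm:
  y^4 - 2y^3 - 4y^2 + 47y - 132 = (-(1/2)y + 5)(-2y^3 - 16y^2 - 46y - 56) + (53y^2 + 249y + 148)
  -2y^3 - 16y^2 - 46y - 56 = (-(2/53)y - 350/2809)(53y^2 + 249y + 148) + (-(26376/2809)y - 105504/2809)
  53y^2 + 249y + 148 = (-(148877/26376)y - 103933/26376)(-(26376/2809)y - 105504/2809) + (0)
Last nonzero remainder: -(26376/2809)y - 105504/2809. Dividing through by -26376/2809 gives the monic gcd y + 4.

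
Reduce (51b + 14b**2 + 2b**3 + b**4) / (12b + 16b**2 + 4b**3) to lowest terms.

Apply the Euclidean algorithm:
  b**4 + 2b**3 + 14b**2 + 51b = ((1/4)b - 1/2)(4b**3 + 16b**2 + 12b) + (19b**2 + 57b)
  4b**3 + 16b**2 + 12b = ((4/19)b + 4/19)(19b**2 + 57b) + (0)
Last nonzero remainder: 19b**2 + 57b. Dividing through by 19 gives the monic gcd b**2 + 3b.
Cancel b**2 + 3b from numerator and denominator to get the reduced form.

(17 - b + b**2)/(4 + 4b)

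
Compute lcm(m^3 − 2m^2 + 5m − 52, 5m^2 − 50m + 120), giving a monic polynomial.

m^4 − 8m^3 + 17m^2 − 82m + 312

Apply the Euclidean algorithm:
  m^3 − 2m^2 + 5m − 52 = ((1/5)m + 8/5)(5m^2 − 50m + 120) + (61m − 244)
  5m^2 − 50m + 120 = ((5/61)m − 30/61)(61m − 244) + (0)
Last nonzero remainder: 61m − 244. Dividing through by 61 gives the monic gcd m − 4.
Then lcm(f, g) = f·g / gcd(f, g); expanding and making the result monic gives the answer.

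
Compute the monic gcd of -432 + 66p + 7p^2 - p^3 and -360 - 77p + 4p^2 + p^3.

-72 - p + p^2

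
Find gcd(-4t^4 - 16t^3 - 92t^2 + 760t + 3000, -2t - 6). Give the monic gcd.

Apply the Euclidean algorithm:
  -4t^4 - 16t^3 - 92t^2 + 760t + 3000 = (2t^3 + 2t^2 + 40t - 500)(-2t - 6) + (0)
Last nonzero remainder: -2t - 6. Dividing through by -2 gives the monic gcd t + 3.

t + 3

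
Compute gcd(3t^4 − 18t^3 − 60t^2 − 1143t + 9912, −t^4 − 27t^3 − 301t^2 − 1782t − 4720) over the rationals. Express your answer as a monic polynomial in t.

t^2 + 9t + 59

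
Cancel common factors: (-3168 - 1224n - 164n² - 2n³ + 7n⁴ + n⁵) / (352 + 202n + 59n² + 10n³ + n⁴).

(-144 - 36n + 4n² + n³)/(16 + 7n + n²)

By polynomial division,
  n⁵ + 7n⁴ - 2n³ - 164n² - 1224n - 3168 = (n - 3)(n⁴ + 10n³ + 59n² + 202n + 352) + (-31n³ - 189n² - 970n - 2112)
  n⁴ + 10n³ + 59n² + 202n + 352 = (-(1/31)n - 121/961)(-31n³ - 189n² - 970n - 2112) + ((3760/961)n² + (11280/961)n + 82720/961)
  -31n³ - 189n² - 970n - 2112 = (-(29791/3760)n - 5766/235)((3760/961)n² + (11280/961)n + 82720/961) + (0)
Last nonzero remainder: (3760/961)n² + (11280/961)n + 82720/961. Dividing through by 3760/961 gives the monic gcd n² + 3n + 22.
Cancel n² + 3n + 22 from numerator and denominator to get the reduced form.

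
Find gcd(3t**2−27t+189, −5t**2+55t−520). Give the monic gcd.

Repeated division with remainder:
  3t**2−27t+189 = (−3/5)(−5t**2+55t−520) + (6t−123)
  −5t**2+55t−520 = (−(5/6)t−95/12)(6t−123) + (−5975/4)
  6t−123 = (−(24/5975)t+492/5975)(−5975/4) + (0)
The last nonzero remainder is the constant −5975/4, so the polynomials are coprime and gcd = 1.

1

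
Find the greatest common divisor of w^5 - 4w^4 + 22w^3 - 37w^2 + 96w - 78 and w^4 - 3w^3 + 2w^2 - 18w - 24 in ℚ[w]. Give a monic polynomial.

Apply the Euclidean algorithm:
  w^5 - 4w^4 + 22w^3 - 37w^2 + 96w - 78 = (w - 1)(w^4 - 3w^3 + 2w^2 - 18w - 24) + (17w^3 - 17w^2 + 102w - 102)
  w^4 - 3w^3 + 2w^2 - 18w - 24 = ((1/17)w - 2/17)(17w^3 - 17w^2 + 102w - 102) + (-6w^2 - 36)
  17w^3 - 17w^2 + 102w - 102 = (-(17/6)w + 17/6)(-6w^2 - 36) + (0)
Last nonzero remainder: -6w^2 - 36. Dividing through by -6 gives the monic gcd w^2 + 6.

w^2 + 6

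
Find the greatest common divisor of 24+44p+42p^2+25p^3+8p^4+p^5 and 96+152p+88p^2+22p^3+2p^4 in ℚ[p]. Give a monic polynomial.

12+16p+7p^2+p^3

By polynomial division,
  p^5+8p^4+25p^3+42p^2+44p+24 = ((1/2)p-3/2)(2p^4+22p^3+88p^2+152p+96) + (14p^3+98p^2+224p+168)
  2p^4+22p^3+88p^2+152p+96 = ((1/7)p+4/7)(14p^3+98p^2+224p+168) + (0)
Last nonzero remainder: 14p^3+98p^2+224p+168. Dividing through by 14 gives the monic gcd p^3+7p^2+16p+12.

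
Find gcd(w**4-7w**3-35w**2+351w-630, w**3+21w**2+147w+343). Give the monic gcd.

Euclidean algorithm in ℚ[w]:
  w**4-7w**3-35w**2+351w-630 = (w-28)(w**3+21w**2+147w+343) + (406w**2+4124w+8974)
  w**3+21w**2+147w+343 = ((1/406)w+2201/82418)(406w**2+4124w+8974) + ((608400/41209)w+608400/5887)
  406w**2+4124w+8974 = ((8365427/304200)w+26414969/304200)((608400/41209)w+608400/5887) + (0)
Last nonzero remainder: (608400/41209)w+608400/5887. Dividing through by 608400/41209 gives the monic gcd w+7.

w+7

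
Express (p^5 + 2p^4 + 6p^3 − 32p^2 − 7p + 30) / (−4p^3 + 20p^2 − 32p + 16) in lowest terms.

By polynomial division,
  p^5 + 2p^4 + 6p^3 − 32p^2 − 7p + 30 = (−(1/4)p^2 − (7/4)p − 33/4)(−4p^3 + 20p^2 − 32p + 16) + (81p^2 − 243p + 162)
  −4p^3 + 20p^2 − 32p + 16 = (−(4/81)p + 8/81)(81p^2 − 243p + 162) + (0)
Last nonzero remainder: 81p^2 − 243p + 162. Dividing through by 81 gives the monic gcd p^2 − 3p + 2.
Cancel p^2 − 3p + 2 from numerator and denominator to get the reduced form.

(−p^3 − 5p^2 − 19p − 15)/(4p − 8)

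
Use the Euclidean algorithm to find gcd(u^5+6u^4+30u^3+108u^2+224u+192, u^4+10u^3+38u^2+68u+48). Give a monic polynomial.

Repeated division with remainder:
  u^5+6u^4+30u^3+108u^2+224u+192 = (u-4)(u^4+10u^3+38u^2+68u+48) + (32u^3+192u^2+448u+384)
  u^4+10u^3+38u^2+68u+48 = ((1/32)u+1/8)(32u^3+192u^2+448u+384) + (0)
Last nonzero remainder: 32u^3+192u^2+448u+384. Dividing through by 32 gives the monic gcd u^3+6u^2+14u+12.

u^3+6u^2+14u+12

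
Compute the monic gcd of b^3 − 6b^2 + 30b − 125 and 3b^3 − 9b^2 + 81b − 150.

b^2 − b + 25

Euclidean algorithm in ℚ[b]:
  b^3 − 6b^2 + 30b − 125 = (1/3)(3b^3 − 9b^2 + 81b − 150) + (−3b^2 + 3b − 75)
  3b^3 − 9b^2 + 81b − 150 = (−b + 2)(−3b^2 + 3b − 75) + (0)
Last nonzero remainder: −3b^2 + 3b − 75. Dividing through by −3 gives the monic gcd b^2 − b + 25.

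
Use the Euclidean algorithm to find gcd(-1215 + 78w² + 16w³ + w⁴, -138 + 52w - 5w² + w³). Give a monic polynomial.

-3 + w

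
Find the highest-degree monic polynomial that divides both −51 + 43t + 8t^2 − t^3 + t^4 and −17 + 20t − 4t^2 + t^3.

−17 + 20t − 4t^2 + t^3

Repeated division with remainder:
  t^4 − t^3 + 8t^2 + 43t − 51 = (t + 3)(t^3 − 4t^2 + 20t − 17) + (0)
The last nonzero remainder t^3 − 4t^2 + 20t − 17 is already monic.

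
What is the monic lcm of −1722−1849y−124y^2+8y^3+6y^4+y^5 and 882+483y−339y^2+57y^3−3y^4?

Euclidean algorithm in ℚ[y]:
  y^5+6y^4+8y^3−124y^2−1849y−1722 = (−(1/3)y−25/3)(−3y^4+57y^3−339y^2+483y+882) + (370y^3−2788y^2+2470y+5628)
  −3y^4+57y^3−339y^2+483y+882 = (−(3/370)y+6363/68450)(370y^3−2788y^2+2470y+5628) + (−(2046828/34225)y^2+(2046828/6845)y+12280968/34225)
  370y^3−2788y^2+2470y+5628 = (−(6331625/1023414)y+2293075/146202)(−(2046828/34225)y^2+(2046828/6845)y+12280968/34225) + (0)
Last nonzero remainder: −(2046828/34225)y^2+(2046828/6845)y+12280968/34225. Dividing through by −2046828/34225 gives the monic gcd y^2−5y−6.
Then lcm(f, g) = f·g / gcd(f, g); expanding and making the result monic gives the answer.

−84378−66493y+18088y^2+279y^3+58y^4−27y^5−8y^6+y^7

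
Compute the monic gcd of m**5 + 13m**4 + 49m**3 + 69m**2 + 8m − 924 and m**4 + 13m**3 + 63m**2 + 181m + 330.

m**3 + 8m**2 + 23m + 66

Apply the Euclidean algorithm:
  m**5 + 13m**4 + 49m**3 + 69m**2 + 8m − 924 = (m)(m**4 + 13m**3 + 63m**2 + 181m + 330) + (−14m**3 − 112m**2 − 322m − 924)
  m**4 + 13m**3 + 63m**2 + 181m + 330 = (−(1/14)m − 5/14)(−14m**3 − 112m**2 − 322m − 924) + (0)
Last nonzero remainder: −14m**3 − 112m**2 − 322m − 924. Dividing through by −14 gives the monic gcd m**3 + 8m**2 + 23m + 66.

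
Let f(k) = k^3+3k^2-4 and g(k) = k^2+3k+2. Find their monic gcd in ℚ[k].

Euclidean algorithm in ℚ[k]:
  k^3+3k^2-4 = (k)(k^2+3k+2) + (-2k-4)
  k^2+3k+2 = (-(1/2)k-1/2)(-2k-4) + (0)
Last nonzero remainder: -2k-4. Dividing through by -2 gives the monic gcd k+2.

k+2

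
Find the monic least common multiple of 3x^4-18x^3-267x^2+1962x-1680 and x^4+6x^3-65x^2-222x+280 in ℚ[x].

x^5-2x^4-113x^3+298x^2+2056x-2240

By polynomial division,
  3x^4-18x^3-267x^2+1962x-1680 = (3)(x^4+6x^3-65x^2-222x+280) + (-36x^3-72x^2+2628x-2520)
  x^4+6x^3-65x^2-222x+280 = (-(1/36)x-1/9)(-36x^3-72x^2+2628x-2520) + (0)
Last nonzero remainder: -36x^3-72x^2+2628x-2520. Dividing through by -36 gives the monic gcd x^3+2x^2-73x+70.
Then lcm(f, g) = f·g / gcd(f, g); expanding and making the result monic gives the answer.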